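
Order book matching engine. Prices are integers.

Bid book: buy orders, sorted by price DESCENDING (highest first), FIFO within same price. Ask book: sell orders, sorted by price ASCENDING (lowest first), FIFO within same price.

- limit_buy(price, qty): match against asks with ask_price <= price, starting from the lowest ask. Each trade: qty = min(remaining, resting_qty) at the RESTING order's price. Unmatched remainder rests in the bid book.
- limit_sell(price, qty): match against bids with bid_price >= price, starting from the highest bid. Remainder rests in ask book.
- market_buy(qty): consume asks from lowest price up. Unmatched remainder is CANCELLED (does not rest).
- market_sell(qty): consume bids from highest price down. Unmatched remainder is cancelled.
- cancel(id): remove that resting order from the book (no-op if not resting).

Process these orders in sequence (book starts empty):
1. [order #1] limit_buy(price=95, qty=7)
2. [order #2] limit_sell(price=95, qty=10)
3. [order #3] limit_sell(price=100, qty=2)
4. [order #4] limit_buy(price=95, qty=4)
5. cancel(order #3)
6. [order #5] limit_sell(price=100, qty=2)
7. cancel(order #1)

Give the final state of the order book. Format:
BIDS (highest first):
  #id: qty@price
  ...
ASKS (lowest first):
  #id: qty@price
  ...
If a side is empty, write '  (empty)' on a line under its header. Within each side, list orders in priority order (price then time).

Answer: BIDS (highest first):
  #4: 1@95
ASKS (lowest first):
  #5: 2@100

Derivation:
After op 1 [order #1] limit_buy(price=95, qty=7): fills=none; bids=[#1:7@95] asks=[-]
After op 2 [order #2] limit_sell(price=95, qty=10): fills=#1x#2:7@95; bids=[-] asks=[#2:3@95]
After op 3 [order #3] limit_sell(price=100, qty=2): fills=none; bids=[-] asks=[#2:3@95 #3:2@100]
After op 4 [order #4] limit_buy(price=95, qty=4): fills=#4x#2:3@95; bids=[#4:1@95] asks=[#3:2@100]
After op 5 cancel(order #3): fills=none; bids=[#4:1@95] asks=[-]
After op 6 [order #5] limit_sell(price=100, qty=2): fills=none; bids=[#4:1@95] asks=[#5:2@100]
After op 7 cancel(order #1): fills=none; bids=[#4:1@95] asks=[#5:2@100]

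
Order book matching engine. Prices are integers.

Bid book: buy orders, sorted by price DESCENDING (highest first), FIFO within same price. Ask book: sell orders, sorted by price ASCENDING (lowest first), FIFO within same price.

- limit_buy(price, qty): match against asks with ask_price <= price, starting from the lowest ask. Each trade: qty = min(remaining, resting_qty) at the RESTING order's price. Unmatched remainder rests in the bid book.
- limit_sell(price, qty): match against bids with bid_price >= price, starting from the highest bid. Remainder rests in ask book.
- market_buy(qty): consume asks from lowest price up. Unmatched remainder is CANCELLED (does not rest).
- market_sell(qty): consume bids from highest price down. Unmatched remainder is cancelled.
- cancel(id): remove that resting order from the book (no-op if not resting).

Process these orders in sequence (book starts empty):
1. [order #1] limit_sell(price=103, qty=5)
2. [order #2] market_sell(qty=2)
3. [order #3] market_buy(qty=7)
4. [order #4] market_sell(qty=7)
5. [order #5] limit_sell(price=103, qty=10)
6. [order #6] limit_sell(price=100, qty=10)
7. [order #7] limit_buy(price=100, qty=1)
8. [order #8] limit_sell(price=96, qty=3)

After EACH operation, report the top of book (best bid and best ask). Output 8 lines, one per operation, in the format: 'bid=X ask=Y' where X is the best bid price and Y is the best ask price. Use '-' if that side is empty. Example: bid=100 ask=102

Answer: bid=- ask=103
bid=- ask=103
bid=- ask=-
bid=- ask=-
bid=- ask=103
bid=- ask=100
bid=- ask=100
bid=- ask=96

Derivation:
After op 1 [order #1] limit_sell(price=103, qty=5): fills=none; bids=[-] asks=[#1:5@103]
After op 2 [order #2] market_sell(qty=2): fills=none; bids=[-] asks=[#1:5@103]
After op 3 [order #3] market_buy(qty=7): fills=#3x#1:5@103; bids=[-] asks=[-]
After op 4 [order #4] market_sell(qty=7): fills=none; bids=[-] asks=[-]
After op 5 [order #5] limit_sell(price=103, qty=10): fills=none; bids=[-] asks=[#5:10@103]
After op 6 [order #6] limit_sell(price=100, qty=10): fills=none; bids=[-] asks=[#6:10@100 #5:10@103]
After op 7 [order #7] limit_buy(price=100, qty=1): fills=#7x#6:1@100; bids=[-] asks=[#6:9@100 #5:10@103]
After op 8 [order #8] limit_sell(price=96, qty=3): fills=none; bids=[-] asks=[#8:3@96 #6:9@100 #5:10@103]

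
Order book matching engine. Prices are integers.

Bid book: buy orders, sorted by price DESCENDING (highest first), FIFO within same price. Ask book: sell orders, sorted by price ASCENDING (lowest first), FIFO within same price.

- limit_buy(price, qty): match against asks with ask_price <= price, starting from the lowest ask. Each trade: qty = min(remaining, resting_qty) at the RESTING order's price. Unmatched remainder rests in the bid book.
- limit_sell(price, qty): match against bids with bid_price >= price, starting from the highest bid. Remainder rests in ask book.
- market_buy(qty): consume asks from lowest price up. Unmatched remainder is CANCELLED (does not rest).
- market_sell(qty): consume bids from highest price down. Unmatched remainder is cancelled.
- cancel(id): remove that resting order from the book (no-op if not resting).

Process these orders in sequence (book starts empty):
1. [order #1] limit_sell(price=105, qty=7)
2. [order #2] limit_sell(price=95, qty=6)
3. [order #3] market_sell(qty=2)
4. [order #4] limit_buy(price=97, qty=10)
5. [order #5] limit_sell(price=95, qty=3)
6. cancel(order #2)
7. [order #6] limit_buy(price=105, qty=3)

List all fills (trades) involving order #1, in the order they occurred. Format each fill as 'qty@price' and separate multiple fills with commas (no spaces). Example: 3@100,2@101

After op 1 [order #1] limit_sell(price=105, qty=7): fills=none; bids=[-] asks=[#1:7@105]
After op 2 [order #2] limit_sell(price=95, qty=6): fills=none; bids=[-] asks=[#2:6@95 #1:7@105]
After op 3 [order #3] market_sell(qty=2): fills=none; bids=[-] asks=[#2:6@95 #1:7@105]
After op 4 [order #4] limit_buy(price=97, qty=10): fills=#4x#2:6@95; bids=[#4:4@97] asks=[#1:7@105]
After op 5 [order #5] limit_sell(price=95, qty=3): fills=#4x#5:3@97; bids=[#4:1@97] asks=[#1:7@105]
After op 6 cancel(order #2): fills=none; bids=[#4:1@97] asks=[#1:7@105]
After op 7 [order #6] limit_buy(price=105, qty=3): fills=#6x#1:3@105; bids=[#4:1@97] asks=[#1:4@105]

Answer: 3@105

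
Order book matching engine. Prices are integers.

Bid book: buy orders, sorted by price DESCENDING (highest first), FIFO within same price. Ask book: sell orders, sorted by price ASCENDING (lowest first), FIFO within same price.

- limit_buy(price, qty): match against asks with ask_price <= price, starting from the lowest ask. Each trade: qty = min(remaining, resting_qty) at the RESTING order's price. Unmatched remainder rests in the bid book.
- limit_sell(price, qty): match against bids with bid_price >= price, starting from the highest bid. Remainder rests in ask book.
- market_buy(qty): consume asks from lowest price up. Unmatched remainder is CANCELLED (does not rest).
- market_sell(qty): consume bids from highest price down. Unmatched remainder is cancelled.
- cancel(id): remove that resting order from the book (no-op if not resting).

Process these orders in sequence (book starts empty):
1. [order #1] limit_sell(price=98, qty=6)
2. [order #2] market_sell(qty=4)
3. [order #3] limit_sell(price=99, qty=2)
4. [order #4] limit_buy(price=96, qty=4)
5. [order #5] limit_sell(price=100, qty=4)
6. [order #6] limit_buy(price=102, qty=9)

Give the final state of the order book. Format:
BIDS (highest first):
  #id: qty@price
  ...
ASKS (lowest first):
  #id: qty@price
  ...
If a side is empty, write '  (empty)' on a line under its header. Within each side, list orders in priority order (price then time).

After op 1 [order #1] limit_sell(price=98, qty=6): fills=none; bids=[-] asks=[#1:6@98]
After op 2 [order #2] market_sell(qty=4): fills=none; bids=[-] asks=[#1:6@98]
After op 3 [order #3] limit_sell(price=99, qty=2): fills=none; bids=[-] asks=[#1:6@98 #3:2@99]
After op 4 [order #4] limit_buy(price=96, qty=4): fills=none; bids=[#4:4@96] asks=[#1:6@98 #3:2@99]
After op 5 [order #5] limit_sell(price=100, qty=4): fills=none; bids=[#4:4@96] asks=[#1:6@98 #3:2@99 #5:4@100]
After op 6 [order #6] limit_buy(price=102, qty=9): fills=#6x#1:6@98 #6x#3:2@99 #6x#5:1@100; bids=[#4:4@96] asks=[#5:3@100]

Answer: BIDS (highest first):
  #4: 4@96
ASKS (lowest first):
  #5: 3@100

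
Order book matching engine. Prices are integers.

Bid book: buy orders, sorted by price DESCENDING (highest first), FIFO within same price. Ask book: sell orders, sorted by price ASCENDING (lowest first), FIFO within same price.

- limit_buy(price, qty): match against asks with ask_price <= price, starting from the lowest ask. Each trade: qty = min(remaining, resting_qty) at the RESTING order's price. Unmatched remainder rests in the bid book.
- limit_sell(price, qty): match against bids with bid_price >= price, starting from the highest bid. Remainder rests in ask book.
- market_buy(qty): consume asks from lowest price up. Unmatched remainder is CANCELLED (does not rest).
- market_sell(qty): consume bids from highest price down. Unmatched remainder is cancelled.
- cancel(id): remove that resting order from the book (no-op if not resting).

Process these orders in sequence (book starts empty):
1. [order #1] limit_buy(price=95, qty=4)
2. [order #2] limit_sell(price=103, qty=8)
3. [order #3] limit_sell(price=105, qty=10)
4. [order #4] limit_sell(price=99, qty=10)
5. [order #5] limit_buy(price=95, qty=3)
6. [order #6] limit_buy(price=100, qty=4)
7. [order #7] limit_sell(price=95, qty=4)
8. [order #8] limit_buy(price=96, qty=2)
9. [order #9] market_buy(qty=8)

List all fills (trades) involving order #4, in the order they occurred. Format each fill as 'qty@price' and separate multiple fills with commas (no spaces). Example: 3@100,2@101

Answer: 4@99,6@99

Derivation:
After op 1 [order #1] limit_buy(price=95, qty=4): fills=none; bids=[#1:4@95] asks=[-]
After op 2 [order #2] limit_sell(price=103, qty=8): fills=none; bids=[#1:4@95] asks=[#2:8@103]
After op 3 [order #3] limit_sell(price=105, qty=10): fills=none; bids=[#1:4@95] asks=[#2:8@103 #3:10@105]
After op 4 [order #4] limit_sell(price=99, qty=10): fills=none; bids=[#1:4@95] asks=[#4:10@99 #2:8@103 #3:10@105]
After op 5 [order #5] limit_buy(price=95, qty=3): fills=none; bids=[#1:4@95 #5:3@95] asks=[#4:10@99 #2:8@103 #3:10@105]
After op 6 [order #6] limit_buy(price=100, qty=4): fills=#6x#4:4@99; bids=[#1:4@95 #5:3@95] asks=[#4:6@99 #2:8@103 #3:10@105]
After op 7 [order #7] limit_sell(price=95, qty=4): fills=#1x#7:4@95; bids=[#5:3@95] asks=[#4:6@99 #2:8@103 #3:10@105]
After op 8 [order #8] limit_buy(price=96, qty=2): fills=none; bids=[#8:2@96 #5:3@95] asks=[#4:6@99 #2:8@103 #3:10@105]
After op 9 [order #9] market_buy(qty=8): fills=#9x#4:6@99 #9x#2:2@103; bids=[#8:2@96 #5:3@95] asks=[#2:6@103 #3:10@105]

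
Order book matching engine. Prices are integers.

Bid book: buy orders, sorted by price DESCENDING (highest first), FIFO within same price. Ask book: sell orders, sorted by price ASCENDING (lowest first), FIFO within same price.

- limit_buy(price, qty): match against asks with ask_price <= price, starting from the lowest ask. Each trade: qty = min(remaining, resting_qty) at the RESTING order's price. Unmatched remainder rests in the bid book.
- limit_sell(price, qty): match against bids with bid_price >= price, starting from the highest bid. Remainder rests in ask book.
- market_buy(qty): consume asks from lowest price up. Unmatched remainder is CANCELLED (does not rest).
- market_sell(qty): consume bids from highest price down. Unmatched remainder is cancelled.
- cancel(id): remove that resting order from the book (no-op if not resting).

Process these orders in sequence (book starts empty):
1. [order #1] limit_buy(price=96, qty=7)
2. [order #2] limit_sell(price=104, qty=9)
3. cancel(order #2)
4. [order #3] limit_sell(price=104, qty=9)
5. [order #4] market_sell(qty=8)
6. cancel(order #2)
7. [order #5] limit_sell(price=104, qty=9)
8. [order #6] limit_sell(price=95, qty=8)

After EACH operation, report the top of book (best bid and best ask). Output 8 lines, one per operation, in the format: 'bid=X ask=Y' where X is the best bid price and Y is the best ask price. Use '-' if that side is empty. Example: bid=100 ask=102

After op 1 [order #1] limit_buy(price=96, qty=7): fills=none; bids=[#1:7@96] asks=[-]
After op 2 [order #2] limit_sell(price=104, qty=9): fills=none; bids=[#1:7@96] asks=[#2:9@104]
After op 3 cancel(order #2): fills=none; bids=[#1:7@96] asks=[-]
After op 4 [order #3] limit_sell(price=104, qty=9): fills=none; bids=[#1:7@96] asks=[#3:9@104]
After op 5 [order #4] market_sell(qty=8): fills=#1x#4:7@96; bids=[-] asks=[#3:9@104]
After op 6 cancel(order #2): fills=none; bids=[-] asks=[#3:9@104]
After op 7 [order #5] limit_sell(price=104, qty=9): fills=none; bids=[-] asks=[#3:9@104 #5:9@104]
After op 8 [order #6] limit_sell(price=95, qty=8): fills=none; bids=[-] asks=[#6:8@95 #3:9@104 #5:9@104]

Answer: bid=96 ask=-
bid=96 ask=104
bid=96 ask=-
bid=96 ask=104
bid=- ask=104
bid=- ask=104
bid=- ask=104
bid=- ask=95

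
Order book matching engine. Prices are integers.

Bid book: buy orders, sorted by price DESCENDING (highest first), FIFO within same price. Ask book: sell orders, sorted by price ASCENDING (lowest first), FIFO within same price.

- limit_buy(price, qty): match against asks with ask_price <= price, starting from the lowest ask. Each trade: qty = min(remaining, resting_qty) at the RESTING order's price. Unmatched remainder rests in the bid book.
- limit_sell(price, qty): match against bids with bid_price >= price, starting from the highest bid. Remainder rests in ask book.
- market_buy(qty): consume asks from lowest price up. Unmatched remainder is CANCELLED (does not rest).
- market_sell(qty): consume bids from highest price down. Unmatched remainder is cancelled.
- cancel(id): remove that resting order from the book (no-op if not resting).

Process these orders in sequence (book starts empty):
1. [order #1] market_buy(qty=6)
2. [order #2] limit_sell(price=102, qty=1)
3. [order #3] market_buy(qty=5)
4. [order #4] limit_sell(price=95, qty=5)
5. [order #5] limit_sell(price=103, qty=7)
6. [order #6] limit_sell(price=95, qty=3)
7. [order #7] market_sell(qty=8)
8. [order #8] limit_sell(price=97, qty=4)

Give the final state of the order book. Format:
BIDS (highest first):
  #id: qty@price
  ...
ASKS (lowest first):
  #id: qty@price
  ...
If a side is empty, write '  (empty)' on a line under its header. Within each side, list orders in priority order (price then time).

Answer: BIDS (highest first):
  (empty)
ASKS (lowest first):
  #4: 5@95
  #6: 3@95
  #8: 4@97
  #5: 7@103

Derivation:
After op 1 [order #1] market_buy(qty=6): fills=none; bids=[-] asks=[-]
After op 2 [order #2] limit_sell(price=102, qty=1): fills=none; bids=[-] asks=[#2:1@102]
After op 3 [order #3] market_buy(qty=5): fills=#3x#2:1@102; bids=[-] asks=[-]
After op 4 [order #4] limit_sell(price=95, qty=5): fills=none; bids=[-] asks=[#4:5@95]
After op 5 [order #5] limit_sell(price=103, qty=7): fills=none; bids=[-] asks=[#4:5@95 #5:7@103]
After op 6 [order #6] limit_sell(price=95, qty=3): fills=none; bids=[-] asks=[#4:5@95 #6:3@95 #5:7@103]
After op 7 [order #7] market_sell(qty=8): fills=none; bids=[-] asks=[#4:5@95 #6:3@95 #5:7@103]
After op 8 [order #8] limit_sell(price=97, qty=4): fills=none; bids=[-] asks=[#4:5@95 #6:3@95 #8:4@97 #5:7@103]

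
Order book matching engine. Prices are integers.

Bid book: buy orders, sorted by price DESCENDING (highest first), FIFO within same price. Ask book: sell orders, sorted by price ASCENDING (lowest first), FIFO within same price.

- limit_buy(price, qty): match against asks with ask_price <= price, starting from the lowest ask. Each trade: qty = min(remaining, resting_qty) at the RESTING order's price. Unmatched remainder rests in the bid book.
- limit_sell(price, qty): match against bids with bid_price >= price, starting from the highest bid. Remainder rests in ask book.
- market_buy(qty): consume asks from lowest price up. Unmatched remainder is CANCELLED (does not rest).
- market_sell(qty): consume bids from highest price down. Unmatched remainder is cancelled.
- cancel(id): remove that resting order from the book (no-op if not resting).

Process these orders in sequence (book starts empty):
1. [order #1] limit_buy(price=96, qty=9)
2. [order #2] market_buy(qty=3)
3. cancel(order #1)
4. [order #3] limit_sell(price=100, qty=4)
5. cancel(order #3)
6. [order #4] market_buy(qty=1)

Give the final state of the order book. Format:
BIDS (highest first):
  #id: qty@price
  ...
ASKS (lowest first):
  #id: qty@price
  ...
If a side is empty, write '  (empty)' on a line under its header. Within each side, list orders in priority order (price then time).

After op 1 [order #1] limit_buy(price=96, qty=9): fills=none; bids=[#1:9@96] asks=[-]
After op 2 [order #2] market_buy(qty=3): fills=none; bids=[#1:9@96] asks=[-]
After op 3 cancel(order #1): fills=none; bids=[-] asks=[-]
After op 4 [order #3] limit_sell(price=100, qty=4): fills=none; bids=[-] asks=[#3:4@100]
After op 5 cancel(order #3): fills=none; bids=[-] asks=[-]
After op 6 [order #4] market_buy(qty=1): fills=none; bids=[-] asks=[-]

Answer: BIDS (highest first):
  (empty)
ASKS (lowest first):
  (empty)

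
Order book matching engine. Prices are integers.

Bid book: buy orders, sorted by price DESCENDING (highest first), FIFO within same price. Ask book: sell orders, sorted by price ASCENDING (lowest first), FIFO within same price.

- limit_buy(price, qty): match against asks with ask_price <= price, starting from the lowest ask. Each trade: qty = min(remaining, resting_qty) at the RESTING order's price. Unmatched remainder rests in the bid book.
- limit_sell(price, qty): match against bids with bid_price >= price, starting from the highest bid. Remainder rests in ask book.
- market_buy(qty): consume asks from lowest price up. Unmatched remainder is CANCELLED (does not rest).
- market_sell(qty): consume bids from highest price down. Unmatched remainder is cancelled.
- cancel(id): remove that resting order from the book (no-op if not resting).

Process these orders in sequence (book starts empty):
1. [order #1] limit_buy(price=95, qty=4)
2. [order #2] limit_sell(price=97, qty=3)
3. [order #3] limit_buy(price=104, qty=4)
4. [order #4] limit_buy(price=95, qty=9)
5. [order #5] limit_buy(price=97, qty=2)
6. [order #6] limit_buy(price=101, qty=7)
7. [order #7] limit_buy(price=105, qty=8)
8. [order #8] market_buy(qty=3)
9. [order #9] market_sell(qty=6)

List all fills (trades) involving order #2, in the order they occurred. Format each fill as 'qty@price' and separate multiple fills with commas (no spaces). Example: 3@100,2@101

After op 1 [order #1] limit_buy(price=95, qty=4): fills=none; bids=[#1:4@95] asks=[-]
After op 2 [order #2] limit_sell(price=97, qty=3): fills=none; bids=[#1:4@95] asks=[#2:3@97]
After op 3 [order #3] limit_buy(price=104, qty=4): fills=#3x#2:3@97; bids=[#3:1@104 #1:4@95] asks=[-]
After op 4 [order #4] limit_buy(price=95, qty=9): fills=none; bids=[#3:1@104 #1:4@95 #4:9@95] asks=[-]
After op 5 [order #5] limit_buy(price=97, qty=2): fills=none; bids=[#3:1@104 #5:2@97 #1:4@95 #4:9@95] asks=[-]
After op 6 [order #6] limit_buy(price=101, qty=7): fills=none; bids=[#3:1@104 #6:7@101 #5:2@97 #1:4@95 #4:9@95] asks=[-]
After op 7 [order #7] limit_buy(price=105, qty=8): fills=none; bids=[#7:8@105 #3:1@104 #6:7@101 #5:2@97 #1:4@95 #4:9@95] asks=[-]
After op 8 [order #8] market_buy(qty=3): fills=none; bids=[#7:8@105 #3:1@104 #6:7@101 #5:2@97 #1:4@95 #4:9@95] asks=[-]
After op 9 [order #9] market_sell(qty=6): fills=#7x#9:6@105; bids=[#7:2@105 #3:1@104 #6:7@101 #5:2@97 #1:4@95 #4:9@95] asks=[-]

Answer: 3@97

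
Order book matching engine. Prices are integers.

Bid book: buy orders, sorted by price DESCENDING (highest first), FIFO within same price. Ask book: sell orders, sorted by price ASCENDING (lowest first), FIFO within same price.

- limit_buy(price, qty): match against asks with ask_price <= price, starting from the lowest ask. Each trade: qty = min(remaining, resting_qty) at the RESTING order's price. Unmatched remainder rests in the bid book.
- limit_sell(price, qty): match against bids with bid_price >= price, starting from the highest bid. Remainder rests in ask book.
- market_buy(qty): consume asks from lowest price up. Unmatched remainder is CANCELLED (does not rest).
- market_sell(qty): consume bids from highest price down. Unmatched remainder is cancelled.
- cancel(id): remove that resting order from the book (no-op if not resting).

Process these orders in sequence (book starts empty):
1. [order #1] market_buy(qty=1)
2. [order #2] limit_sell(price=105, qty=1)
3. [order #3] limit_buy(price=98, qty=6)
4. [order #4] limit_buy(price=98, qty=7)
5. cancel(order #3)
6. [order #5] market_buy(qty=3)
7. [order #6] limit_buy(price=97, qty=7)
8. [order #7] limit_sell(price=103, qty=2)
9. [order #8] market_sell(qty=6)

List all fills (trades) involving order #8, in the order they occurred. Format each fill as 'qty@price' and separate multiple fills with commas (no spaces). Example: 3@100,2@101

Answer: 6@98

Derivation:
After op 1 [order #1] market_buy(qty=1): fills=none; bids=[-] asks=[-]
After op 2 [order #2] limit_sell(price=105, qty=1): fills=none; bids=[-] asks=[#2:1@105]
After op 3 [order #3] limit_buy(price=98, qty=6): fills=none; bids=[#3:6@98] asks=[#2:1@105]
After op 4 [order #4] limit_buy(price=98, qty=7): fills=none; bids=[#3:6@98 #4:7@98] asks=[#2:1@105]
After op 5 cancel(order #3): fills=none; bids=[#4:7@98] asks=[#2:1@105]
After op 6 [order #5] market_buy(qty=3): fills=#5x#2:1@105; bids=[#4:7@98] asks=[-]
After op 7 [order #6] limit_buy(price=97, qty=7): fills=none; bids=[#4:7@98 #6:7@97] asks=[-]
After op 8 [order #7] limit_sell(price=103, qty=2): fills=none; bids=[#4:7@98 #6:7@97] asks=[#7:2@103]
After op 9 [order #8] market_sell(qty=6): fills=#4x#8:6@98; bids=[#4:1@98 #6:7@97] asks=[#7:2@103]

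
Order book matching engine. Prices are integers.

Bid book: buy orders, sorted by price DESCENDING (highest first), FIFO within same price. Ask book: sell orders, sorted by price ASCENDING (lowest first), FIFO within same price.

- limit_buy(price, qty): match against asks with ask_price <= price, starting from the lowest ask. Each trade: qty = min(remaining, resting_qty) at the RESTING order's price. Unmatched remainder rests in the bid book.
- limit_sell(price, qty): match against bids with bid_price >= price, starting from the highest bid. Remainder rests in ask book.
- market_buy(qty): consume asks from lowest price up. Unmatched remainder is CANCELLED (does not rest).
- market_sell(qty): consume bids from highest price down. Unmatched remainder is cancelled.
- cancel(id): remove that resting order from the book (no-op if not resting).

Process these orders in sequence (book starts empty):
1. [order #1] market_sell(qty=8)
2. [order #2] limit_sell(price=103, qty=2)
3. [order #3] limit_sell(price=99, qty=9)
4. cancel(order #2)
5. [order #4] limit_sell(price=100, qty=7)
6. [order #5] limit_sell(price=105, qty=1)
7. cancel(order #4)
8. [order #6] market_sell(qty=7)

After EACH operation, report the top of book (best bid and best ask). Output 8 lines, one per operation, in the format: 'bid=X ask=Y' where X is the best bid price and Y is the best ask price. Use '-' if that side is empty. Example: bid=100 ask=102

Answer: bid=- ask=-
bid=- ask=103
bid=- ask=99
bid=- ask=99
bid=- ask=99
bid=- ask=99
bid=- ask=99
bid=- ask=99

Derivation:
After op 1 [order #1] market_sell(qty=8): fills=none; bids=[-] asks=[-]
After op 2 [order #2] limit_sell(price=103, qty=2): fills=none; bids=[-] asks=[#2:2@103]
After op 3 [order #3] limit_sell(price=99, qty=9): fills=none; bids=[-] asks=[#3:9@99 #2:2@103]
After op 4 cancel(order #2): fills=none; bids=[-] asks=[#3:9@99]
After op 5 [order #4] limit_sell(price=100, qty=7): fills=none; bids=[-] asks=[#3:9@99 #4:7@100]
After op 6 [order #5] limit_sell(price=105, qty=1): fills=none; bids=[-] asks=[#3:9@99 #4:7@100 #5:1@105]
After op 7 cancel(order #4): fills=none; bids=[-] asks=[#3:9@99 #5:1@105]
After op 8 [order #6] market_sell(qty=7): fills=none; bids=[-] asks=[#3:9@99 #5:1@105]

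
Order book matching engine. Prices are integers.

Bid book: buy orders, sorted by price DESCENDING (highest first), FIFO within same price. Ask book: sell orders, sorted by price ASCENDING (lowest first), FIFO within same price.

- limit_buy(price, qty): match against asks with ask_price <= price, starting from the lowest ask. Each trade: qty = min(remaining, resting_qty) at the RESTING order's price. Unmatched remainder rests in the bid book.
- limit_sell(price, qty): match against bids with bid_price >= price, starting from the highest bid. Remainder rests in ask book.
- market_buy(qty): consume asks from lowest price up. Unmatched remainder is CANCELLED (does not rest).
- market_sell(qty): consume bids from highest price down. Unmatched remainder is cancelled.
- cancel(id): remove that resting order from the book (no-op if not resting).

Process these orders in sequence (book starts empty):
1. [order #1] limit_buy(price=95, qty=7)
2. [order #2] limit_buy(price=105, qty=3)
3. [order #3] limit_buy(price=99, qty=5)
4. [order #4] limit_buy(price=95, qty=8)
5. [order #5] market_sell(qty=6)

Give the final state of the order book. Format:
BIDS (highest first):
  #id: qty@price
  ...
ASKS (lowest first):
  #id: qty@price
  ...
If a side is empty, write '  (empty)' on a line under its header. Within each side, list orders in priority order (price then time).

After op 1 [order #1] limit_buy(price=95, qty=7): fills=none; bids=[#1:7@95] asks=[-]
After op 2 [order #2] limit_buy(price=105, qty=3): fills=none; bids=[#2:3@105 #1:7@95] asks=[-]
After op 3 [order #3] limit_buy(price=99, qty=5): fills=none; bids=[#2:3@105 #3:5@99 #1:7@95] asks=[-]
After op 4 [order #4] limit_buy(price=95, qty=8): fills=none; bids=[#2:3@105 #3:5@99 #1:7@95 #4:8@95] asks=[-]
After op 5 [order #5] market_sell(qty=6): fills=#2x#5:3@105 #3x#5:3@99; bids=[#3:2@99 #1:7@95 #4:8@95] asks=[-]

Answer: BIDS (highest first):
  #3: 2@99
  #1: 7@95
  #4: 8@95
ASKS (lowest first):
  (empty)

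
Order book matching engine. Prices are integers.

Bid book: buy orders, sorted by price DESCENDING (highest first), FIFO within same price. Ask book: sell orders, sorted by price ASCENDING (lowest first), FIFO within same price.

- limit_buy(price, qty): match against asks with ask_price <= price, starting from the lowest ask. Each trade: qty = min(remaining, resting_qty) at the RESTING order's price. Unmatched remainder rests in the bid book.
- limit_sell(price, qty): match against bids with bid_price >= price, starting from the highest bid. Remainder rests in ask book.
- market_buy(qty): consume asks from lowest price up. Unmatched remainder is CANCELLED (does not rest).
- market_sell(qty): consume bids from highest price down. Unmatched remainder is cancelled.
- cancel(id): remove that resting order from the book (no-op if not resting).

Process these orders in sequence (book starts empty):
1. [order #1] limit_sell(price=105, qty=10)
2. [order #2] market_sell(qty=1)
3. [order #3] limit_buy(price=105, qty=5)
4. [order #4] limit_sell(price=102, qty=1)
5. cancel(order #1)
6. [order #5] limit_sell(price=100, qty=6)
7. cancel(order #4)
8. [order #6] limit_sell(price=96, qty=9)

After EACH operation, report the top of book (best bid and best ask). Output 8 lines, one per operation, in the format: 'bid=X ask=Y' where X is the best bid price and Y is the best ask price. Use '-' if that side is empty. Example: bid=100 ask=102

After op 1 [order #1] limit_sell(price=105, qty=10): fills=none; bids=[-] asks=[#1:10@105]
After op 2 [order #2] market_sell(qty=1): fills=none; bids=[-] asks=[#1:10@105]
After op 3 [order #3] limit_buy(price=105, qty=5): fills=#3x#1:5@105; bids=[-] asks=[#1:5@105]
After op 4 [order #4] limit_sell(price=102, qty=1): fills=none; bids=[-] asks=[#4:1@102 #1:5@105]
After op 5 cancel(order #1): fills=none; bids=[-] asks=[#4:1@102]
After op 6 [order #5] limit_sell(price=100, qty=6): fills=none; bids=[-] asks=[#5:6@100 #4:1@102]
After op 7 cancel(order #4): fills=none; bids=[-] asks=[#5:6@100]
After op 8 [order #6] limit_sell(price=96, qty=9): fills=none; bids=[-] asks=[#6:9@96 #5:6@100]

Answer: bid=- ask=105
bid=- ask=105
bid=- ask=105
bid=- ask=102
bid=- ask=102
bid=- ask=100
bid=- ask=100
bid=- ask=96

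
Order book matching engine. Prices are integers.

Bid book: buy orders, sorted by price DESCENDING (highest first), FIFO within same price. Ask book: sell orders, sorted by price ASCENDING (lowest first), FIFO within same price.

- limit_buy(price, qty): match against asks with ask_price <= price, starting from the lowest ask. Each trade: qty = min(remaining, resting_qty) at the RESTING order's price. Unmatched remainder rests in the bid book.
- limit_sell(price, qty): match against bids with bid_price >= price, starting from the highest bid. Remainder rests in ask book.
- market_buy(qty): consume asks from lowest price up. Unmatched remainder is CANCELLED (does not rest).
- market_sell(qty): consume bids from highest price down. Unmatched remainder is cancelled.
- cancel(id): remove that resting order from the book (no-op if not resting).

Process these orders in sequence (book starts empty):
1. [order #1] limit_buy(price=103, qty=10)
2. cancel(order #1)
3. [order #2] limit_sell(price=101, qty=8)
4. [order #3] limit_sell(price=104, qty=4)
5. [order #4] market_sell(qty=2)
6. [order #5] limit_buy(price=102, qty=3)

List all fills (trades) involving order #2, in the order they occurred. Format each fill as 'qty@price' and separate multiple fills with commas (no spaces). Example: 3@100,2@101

Answer: 3@101

Derivation:
After op 1 [order #1] limit_buy(price=103, qty=10): fills=none; bids=[#1:10@103] asks=[-]
After op 2 cancel(order #1): fills=none; bids=[-] asks=[-]
After op 3 [order #2] limit_sell(price=101, qty=8): fills=none; bids=[-] asks=[#2:8@101]
After op 4 [order #3] limit_sell(price=104, qty=4): fills=none; bids=[-] asks=[#2:8@101 #3:4@104]
After op 5 [order #4] market_sell(qty=2): fills=none; bids=[-] asks=[#2:8@101 #3:4@104]
After op 6 [order #5] limit_buy(price=102, qty=3): fills=#5x#2:3@101; bids=[-] asks=[#2:5@101 #3:4@104]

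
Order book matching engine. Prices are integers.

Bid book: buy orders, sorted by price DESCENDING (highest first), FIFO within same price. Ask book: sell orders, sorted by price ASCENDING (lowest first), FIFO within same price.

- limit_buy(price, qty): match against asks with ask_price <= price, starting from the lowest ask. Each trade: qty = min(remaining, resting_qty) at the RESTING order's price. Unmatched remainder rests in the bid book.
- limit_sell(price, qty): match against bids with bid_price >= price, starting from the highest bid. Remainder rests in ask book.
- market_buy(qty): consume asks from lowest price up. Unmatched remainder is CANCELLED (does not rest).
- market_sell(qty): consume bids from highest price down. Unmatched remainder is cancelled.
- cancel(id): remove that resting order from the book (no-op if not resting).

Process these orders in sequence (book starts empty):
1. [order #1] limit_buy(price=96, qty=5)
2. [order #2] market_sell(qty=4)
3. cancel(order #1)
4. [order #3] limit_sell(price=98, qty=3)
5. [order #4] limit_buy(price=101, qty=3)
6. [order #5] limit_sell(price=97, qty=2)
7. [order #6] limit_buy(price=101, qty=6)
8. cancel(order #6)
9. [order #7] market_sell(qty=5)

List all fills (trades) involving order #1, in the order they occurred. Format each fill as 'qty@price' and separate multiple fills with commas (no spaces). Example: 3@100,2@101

After op 1 [order #1] limit_buy(price=96, qty=5): fills=none; bids=[#1:5@96] asks=[-]
After op 2 [order #2] market_sell(qty=4): fills=#1x#2:4@96; bids=[#1:1@96] asks=[-]
After op 3 cancel(order #1): fills=none; bids=[-] asks=[-]
After op 4 [order #3] limit_sell(price=98, qty=3): fills=none; bids=[-] asks=[#3:3@98]
After op 5 [order #4] limit_buy(price=101, qty=3): fills=#4x#3:3@98; bids=[-] asks=[-]
After op 6 [order #5] limit_sell(price=97, qty=2): fills=none; bids=[-] asks=[#5:2@97]
After op 7 [order #6] limit_buy(price=101, qty=6): fills=#6x#5:2@97; bids=[#6:4@101] asks=[-]
After op 8 cancel(order #6): fills=none; bids=[-] asks=[-]
After op 9 [order #7] market_sell(qty=5): fills=none; bids=[-] asks=[-]

Answer: 4@96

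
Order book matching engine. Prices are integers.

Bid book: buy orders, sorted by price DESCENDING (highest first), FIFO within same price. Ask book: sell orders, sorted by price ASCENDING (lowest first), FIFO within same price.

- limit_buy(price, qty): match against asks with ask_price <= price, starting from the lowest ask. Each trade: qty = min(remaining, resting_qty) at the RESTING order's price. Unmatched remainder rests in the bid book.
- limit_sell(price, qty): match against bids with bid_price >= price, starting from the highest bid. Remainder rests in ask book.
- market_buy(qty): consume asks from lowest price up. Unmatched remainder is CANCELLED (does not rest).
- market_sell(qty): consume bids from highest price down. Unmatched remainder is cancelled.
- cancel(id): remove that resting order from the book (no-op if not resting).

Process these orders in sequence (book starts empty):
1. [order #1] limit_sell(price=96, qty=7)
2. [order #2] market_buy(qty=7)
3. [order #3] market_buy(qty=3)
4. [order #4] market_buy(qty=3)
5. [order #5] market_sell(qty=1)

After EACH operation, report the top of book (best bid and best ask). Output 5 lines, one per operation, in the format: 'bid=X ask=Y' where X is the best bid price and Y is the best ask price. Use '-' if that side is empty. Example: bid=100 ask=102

After op 1 [order #1] limit_sell(price=96, qty=7): fills=none; bids=[-] asks=[#1:7@96]
After op 2 [order #2] market_buy(qty=7): fills=#2x#1:7@96; bids=[-] asks=[-]
After op 3 [order #3] market_buy(qty=3): fills=none; bids=[-] asks=[-]
After op 4 [order #4] market_buy(qty=3): fills=none; bids=[-] asks=[-]
After op 5 [order #5] market_sell(qty=1): fills=none; bids=[-] asks=[-]

Answer: bid=- ask=96
bid=- ask=-
bid=- ask=-
bid=- ask=-
bid=- ask=-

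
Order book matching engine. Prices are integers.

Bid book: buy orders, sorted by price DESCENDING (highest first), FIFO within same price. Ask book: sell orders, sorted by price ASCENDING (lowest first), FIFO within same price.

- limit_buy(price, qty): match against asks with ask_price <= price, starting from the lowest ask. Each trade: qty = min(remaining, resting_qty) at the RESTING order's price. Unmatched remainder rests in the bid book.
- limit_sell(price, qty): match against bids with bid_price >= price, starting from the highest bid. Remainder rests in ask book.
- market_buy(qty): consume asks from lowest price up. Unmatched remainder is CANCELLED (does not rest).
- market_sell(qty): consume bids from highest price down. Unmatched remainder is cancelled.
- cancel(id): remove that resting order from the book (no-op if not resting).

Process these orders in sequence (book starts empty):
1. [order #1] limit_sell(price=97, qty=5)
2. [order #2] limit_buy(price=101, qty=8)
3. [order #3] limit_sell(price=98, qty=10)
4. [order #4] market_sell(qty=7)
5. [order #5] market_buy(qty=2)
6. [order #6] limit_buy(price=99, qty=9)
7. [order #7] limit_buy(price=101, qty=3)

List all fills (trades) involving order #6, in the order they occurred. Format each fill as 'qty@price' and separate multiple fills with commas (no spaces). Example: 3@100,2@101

After op 1 [order #1] limit_sell(price=97, qty=5): fills=none; bids=[-] asks=[#1:5@97]
After op 2 [order #2] limit_buy(price=101, qty=8): fills=#2x#1:5@97; bids=[#2:3@101] asks=[-]
After op 3 [order #3] limit_sell(price=98, qty=10): fills=#2x#3:3@101; bids=[-] asks=[#3:7@98]
After op 4 [order #4] market_sell(qty=7): fills=none; bids=[-] asks=[#3:7@98]
After op 5 [order #5] market_buy(qty=2): fills=#5x#3:2@98; bids=[-] asks=[#3:5@98]
After op 6 [order #6] limit_buy(price=99, qty=9): fills=#6x#3:5@98; bids=[#6:4@99] asks=[-]
After op 7 [order #7] limit_buy(price=101, qty=3): fills=none; bids=[#7:3@101 #6:4@99] asks=[-]

Answer: 5@98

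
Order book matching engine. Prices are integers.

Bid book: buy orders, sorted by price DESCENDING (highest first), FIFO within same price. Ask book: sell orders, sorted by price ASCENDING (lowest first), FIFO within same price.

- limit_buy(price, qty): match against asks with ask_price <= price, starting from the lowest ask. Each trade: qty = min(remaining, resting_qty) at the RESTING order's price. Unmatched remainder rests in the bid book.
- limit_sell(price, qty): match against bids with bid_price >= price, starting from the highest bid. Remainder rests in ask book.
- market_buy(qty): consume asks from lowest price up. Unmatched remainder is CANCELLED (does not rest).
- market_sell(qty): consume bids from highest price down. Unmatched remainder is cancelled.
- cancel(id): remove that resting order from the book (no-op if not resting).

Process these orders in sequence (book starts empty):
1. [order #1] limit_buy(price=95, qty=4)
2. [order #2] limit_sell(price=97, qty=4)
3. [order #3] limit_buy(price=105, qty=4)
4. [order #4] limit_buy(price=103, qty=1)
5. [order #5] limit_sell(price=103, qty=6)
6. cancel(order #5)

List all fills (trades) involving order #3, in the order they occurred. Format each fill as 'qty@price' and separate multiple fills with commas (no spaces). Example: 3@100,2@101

Answer: 4@97

Derivation:
After op 1 [order #1] limit_buy(price=95, qty=4): fills=none; bids=[#1:4@95] asks=[-]
After op 2 [order #2] limit_sell(price=97, qty=4): fills=none; bids=[#1:4@95] asks=[#2:4@97]
After op 3 [order #3] limit_buy(price=105, qty=4): fills=#3x#2:4@97; bids=[#1:4@95] asks=[-]
After op 4 [order #4] limit_buy(price=103, qty=1): fills=none; bids=[#4:1@103 #1:4@95] asks=[-]
After op 5 [order #5] limit_sell(price=103, qty=6): fills=#4x#5:1@103; bids=[#1:4@95] asks=[#5:5@103]
After op 6 cancel(order #5): fills=none; bids=[#1:4@95] asks=[-]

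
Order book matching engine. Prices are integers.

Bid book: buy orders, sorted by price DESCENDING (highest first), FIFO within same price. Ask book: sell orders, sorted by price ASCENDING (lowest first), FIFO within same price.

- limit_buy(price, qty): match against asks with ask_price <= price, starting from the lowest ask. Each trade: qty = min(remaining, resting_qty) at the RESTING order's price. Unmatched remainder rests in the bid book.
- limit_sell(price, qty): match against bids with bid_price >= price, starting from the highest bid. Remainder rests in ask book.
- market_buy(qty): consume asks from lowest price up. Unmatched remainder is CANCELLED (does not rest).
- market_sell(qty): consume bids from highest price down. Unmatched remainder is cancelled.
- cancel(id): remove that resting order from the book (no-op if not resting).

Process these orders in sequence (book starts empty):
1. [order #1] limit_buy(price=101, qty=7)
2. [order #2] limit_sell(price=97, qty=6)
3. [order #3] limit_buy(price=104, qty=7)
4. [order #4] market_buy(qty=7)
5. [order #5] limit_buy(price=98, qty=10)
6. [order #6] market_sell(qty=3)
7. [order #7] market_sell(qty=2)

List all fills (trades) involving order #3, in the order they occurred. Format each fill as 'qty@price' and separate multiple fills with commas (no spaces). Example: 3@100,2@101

After op 1 [order #1] limit_buy(price=101, qty=7): fills=none; bids=[#1:7@101] asks=[-]
After op 2 [order #2] limit_sell(price=97, qty=6): fills=#1x#2:6@101; bids=[#1:1@101] asks=[-]
After op 3 [order #3] limit_buy(price=104, qty=7): fills=none; bids=[#3:7@104 #1:1@101] asks=[-]
After op 4 [order #4] market_buy(qty=7): fills=none; bids=[#3:7@104 #1:1@101] asks=[-]
After op 5 [order #5] limit_buy(price=98, qty=10): fills=none; bids=[#3:7@104 #1:1@101 #5:10@98] asks=[-]
After op 6 [order #6] market_sell(qty=3): fills=#3x#6:3@104; bids=[#3:4@104 #1:1@101 #5:10@98] asks=[-]
After op 7 [order #7] market_sell(qty=2): fills=#3x#7:2@104; bids=[#3:2@104 #1:1@101 #5:10@98] asks=[-]

Answer: 3@104,2@104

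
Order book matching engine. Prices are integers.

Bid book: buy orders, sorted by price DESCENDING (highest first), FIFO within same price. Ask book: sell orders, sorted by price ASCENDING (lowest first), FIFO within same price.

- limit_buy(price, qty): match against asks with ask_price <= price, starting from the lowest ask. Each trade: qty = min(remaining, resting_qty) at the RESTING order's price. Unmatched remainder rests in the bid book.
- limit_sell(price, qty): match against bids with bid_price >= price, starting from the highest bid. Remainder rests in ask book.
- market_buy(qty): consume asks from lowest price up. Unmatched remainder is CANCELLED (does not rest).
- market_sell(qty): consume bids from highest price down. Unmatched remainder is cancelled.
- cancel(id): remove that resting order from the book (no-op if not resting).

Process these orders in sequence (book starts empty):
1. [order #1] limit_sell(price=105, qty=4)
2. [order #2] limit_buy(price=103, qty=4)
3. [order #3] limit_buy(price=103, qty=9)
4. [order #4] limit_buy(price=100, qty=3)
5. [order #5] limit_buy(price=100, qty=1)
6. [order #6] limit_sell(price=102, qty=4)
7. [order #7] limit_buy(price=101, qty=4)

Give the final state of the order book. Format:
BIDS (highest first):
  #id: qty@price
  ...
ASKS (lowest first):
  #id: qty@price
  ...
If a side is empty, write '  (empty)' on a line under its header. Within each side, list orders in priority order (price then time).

Answer: BIDS (highest first):
  #3: 9@103
  #7: 4@101
  #4: 3@100
  #5: 1@100
ASKS (lowest first):
  #1: 4@105

Derivation:
After op 1 [order #1] limit_sell(price=105, qty=4): fills=none; bids=[-] asks=[#1:4@105]
After op 2 [order #2] limit_buy(price=103, qty=4): fills=none; bids=[#2:4@103] asks=[#1:4@105]
After op 3 [order #3] limit_buy(price=103, qty=9): fills=none; bids=[#2:4@103 #3:9@103] asks=[#1:4@105]
After op 4 [order #4] limit_buy(price=100, qty=3): fills=none; bids=[#2:4@103 #3:9@103 #4:3@100] asks=[#1:4@105]
After op 5 [order #5] limit_buy(price=100, qty=1): fills=none; bids=[#2:4@103 #3:9@103 #4:3@100 #5:1@100] asks=[#1:4@105]
After op 6 [order #6] limit_sell(price=102, qty=4): fills=#2x#6:4@103; bids=[#3:9@103 #4:3@100 #5:1@100] asks=[#1:4@105]
After op 7 [order #7] limit_buy(price=101, qty=4): fills=none; bids=[#3:9@103 #7:4@101 #4:3@100 #5:1@100] asks=[#1:4@105]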